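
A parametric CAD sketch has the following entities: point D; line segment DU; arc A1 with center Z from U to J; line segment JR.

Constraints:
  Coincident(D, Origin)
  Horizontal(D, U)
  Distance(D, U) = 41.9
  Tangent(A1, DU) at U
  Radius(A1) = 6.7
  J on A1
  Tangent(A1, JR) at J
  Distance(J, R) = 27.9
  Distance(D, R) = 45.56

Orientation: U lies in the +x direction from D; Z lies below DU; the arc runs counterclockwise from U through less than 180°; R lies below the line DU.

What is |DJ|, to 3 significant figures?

35.7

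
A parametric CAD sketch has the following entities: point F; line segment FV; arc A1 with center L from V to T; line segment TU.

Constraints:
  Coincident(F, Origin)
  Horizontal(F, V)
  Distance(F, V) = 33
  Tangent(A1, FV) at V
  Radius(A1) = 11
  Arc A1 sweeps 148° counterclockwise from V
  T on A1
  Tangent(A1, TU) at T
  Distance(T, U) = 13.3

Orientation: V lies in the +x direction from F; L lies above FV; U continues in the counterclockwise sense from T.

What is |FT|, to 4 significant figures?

43.83

F is at the origin; F and V share the same y with |FV| = 33.0 and V on the +x side, so V = (33.00, 0.000). A1 meets FV tangentially, so LV is at right angles to FV, so L = V + (0, 11) = (33.00, 11.00). On A1, V sits at bearing -90° from L; a 148° counterclockwise sweep puts T at bearing 58°, so T = L + 11.0·(cos 58°, sin 58°) = (38.83, 20.33). Then |FT| = |T − F| = 43.83.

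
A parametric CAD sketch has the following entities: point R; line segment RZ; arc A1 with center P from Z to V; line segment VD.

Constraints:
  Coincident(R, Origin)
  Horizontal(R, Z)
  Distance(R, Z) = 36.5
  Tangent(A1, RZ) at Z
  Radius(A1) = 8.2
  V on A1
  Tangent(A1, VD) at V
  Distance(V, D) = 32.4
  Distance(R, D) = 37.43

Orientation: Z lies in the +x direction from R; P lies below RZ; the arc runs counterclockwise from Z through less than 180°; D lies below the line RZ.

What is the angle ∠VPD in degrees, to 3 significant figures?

75.8°

R is at the origin; RZ is horizontal with |RZ| = 36.5 and Z on the +x side, so Z = (36.5, 0.00). The tangent condition forces PZ to be normal to RZ, so P = Z + (0, -8.2) = (36.5, -8.20). Since PV ⟂ VD (tangency), |PD| = √(8.2² + 32.4²) = 33.4 regardless of where V sits on A1. So D lies on both circle(R, 37.43) and circle(P, 33.4); the below-RZ intersection is D = (15.4, -34.1). V is the foot of the tangent from D: V = (29.1, -4.74).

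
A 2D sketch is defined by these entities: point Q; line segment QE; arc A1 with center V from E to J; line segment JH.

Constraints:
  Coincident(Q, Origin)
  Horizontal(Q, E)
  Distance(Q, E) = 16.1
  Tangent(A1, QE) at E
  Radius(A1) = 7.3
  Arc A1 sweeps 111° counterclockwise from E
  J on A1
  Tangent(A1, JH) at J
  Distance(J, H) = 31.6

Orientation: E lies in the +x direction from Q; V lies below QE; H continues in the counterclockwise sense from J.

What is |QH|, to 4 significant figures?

44.48

Q is at the origin; Q and E share the same y with |QE| = 16.1 and E on the +x side, so E = (16.10, 0.000). A1 meets QE tangentially, so VE is at right angles to QE, so V = E + (0, -7.3) = (16.10, -7.300). On A1, E sits at bearing 90° from V; a 111° counterclockwise sweep puts J at bearing 201°, so J = V + 7.3·(cos 201°, sin 201°) = (9.285, -9.916). A1 meets JH tangentially, so VJ is at right angles to JH, so JH runs along (−sin 201°, cos 201°); with |JH| = 31.6, H = (20.61, -39.42). Then |QH| = |H − Q| = 44.48.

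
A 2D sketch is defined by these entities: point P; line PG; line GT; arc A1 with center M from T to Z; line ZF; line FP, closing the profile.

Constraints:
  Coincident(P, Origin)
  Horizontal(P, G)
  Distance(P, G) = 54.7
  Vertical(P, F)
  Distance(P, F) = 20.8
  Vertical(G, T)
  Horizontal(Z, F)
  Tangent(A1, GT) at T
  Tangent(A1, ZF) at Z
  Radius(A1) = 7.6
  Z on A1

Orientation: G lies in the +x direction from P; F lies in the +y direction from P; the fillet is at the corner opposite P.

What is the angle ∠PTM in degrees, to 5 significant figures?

13.567°

P is at the origin; P and G share the same y with |PG| = 54.7 and G on the +x side, so G = (54.700, 0.0000). P and F share the same x with |PF| = 20.8 and F on the +y side, so F = (0.0000, 20.800). The virtual corner opposite P is at (54.700, 20.800). The tangent condition forces MT to be normal to GT and since A1 is tangent to ZF there, MZ ⟂ ZF, with radius 7.6, so the center M sits 7.6 in from both sides at M = (47.100, 13.200). That places the tangent points at T = (54.700, 13.200) on GT and Z = (47.100, 20.800) on ZF. Then cos ∠PTM = TP·TM / (|TP||TM|), giving 13.567°.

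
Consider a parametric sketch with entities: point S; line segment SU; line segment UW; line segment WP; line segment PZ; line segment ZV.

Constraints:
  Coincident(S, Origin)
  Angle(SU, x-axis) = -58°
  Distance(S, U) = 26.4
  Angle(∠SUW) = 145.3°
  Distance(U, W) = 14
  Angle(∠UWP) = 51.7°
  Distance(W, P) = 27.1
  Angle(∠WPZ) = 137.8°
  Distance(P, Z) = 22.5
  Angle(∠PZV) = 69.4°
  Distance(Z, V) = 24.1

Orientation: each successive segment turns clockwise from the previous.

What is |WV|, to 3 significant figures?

34.4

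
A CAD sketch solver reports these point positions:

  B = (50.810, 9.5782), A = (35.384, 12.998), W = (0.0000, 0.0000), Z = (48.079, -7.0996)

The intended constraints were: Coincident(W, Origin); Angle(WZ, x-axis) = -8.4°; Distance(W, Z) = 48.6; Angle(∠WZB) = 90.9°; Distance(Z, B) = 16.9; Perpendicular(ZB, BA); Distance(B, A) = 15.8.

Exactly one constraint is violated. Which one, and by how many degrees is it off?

Perpendicular(ZB, BA) — off by 3.20°.

W = (0.00, 0.00) ✓; WZ at -8.400° ✓; |WZ| = 48.60 ✓; ∠WZB = 90.90° ✓; |ZB| = 16.90 ✓; ∠(ZB, BA) = 86.80° ✗; |BA| = 15.80 ✓.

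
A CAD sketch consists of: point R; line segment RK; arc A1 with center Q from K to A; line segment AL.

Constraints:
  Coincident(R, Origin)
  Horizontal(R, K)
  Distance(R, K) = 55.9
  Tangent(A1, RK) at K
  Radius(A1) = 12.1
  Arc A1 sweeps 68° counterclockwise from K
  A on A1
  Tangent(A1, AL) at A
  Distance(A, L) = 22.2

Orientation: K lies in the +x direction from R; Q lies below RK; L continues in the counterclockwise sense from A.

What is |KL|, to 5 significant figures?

34.265

On A1, K sits at bearing 90° from Q; a 68° counterclockwise sweep puts A at bearing 158°, so A = Q + 12.1·(cos 158°, sin 158°) = (44.681, -7.5673). Tangency of A1 to AL means the radius QA is perpendicular to AL, so AL runs along (−sin 158°, cos 158°); with |AL| = 22.2, L = (36.365, -28.151). Then |KL| = |L − K| = 34.265.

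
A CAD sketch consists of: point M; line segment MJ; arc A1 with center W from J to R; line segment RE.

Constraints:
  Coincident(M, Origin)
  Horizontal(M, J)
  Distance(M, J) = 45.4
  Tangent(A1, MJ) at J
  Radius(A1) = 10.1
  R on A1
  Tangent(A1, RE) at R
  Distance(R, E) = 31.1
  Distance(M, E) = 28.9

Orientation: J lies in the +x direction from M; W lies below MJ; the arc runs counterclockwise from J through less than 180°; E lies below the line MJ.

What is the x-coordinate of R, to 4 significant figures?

38.46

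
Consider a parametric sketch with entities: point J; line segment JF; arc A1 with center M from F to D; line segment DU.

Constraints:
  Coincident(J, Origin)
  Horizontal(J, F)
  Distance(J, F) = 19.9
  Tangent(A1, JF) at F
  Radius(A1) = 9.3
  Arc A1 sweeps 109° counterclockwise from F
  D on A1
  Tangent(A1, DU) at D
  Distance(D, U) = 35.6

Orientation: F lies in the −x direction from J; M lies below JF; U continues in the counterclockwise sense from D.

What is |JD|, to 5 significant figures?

31.229

J is at the origin; J and F share the same y with |JF| = 19.9 and F on the −x side, so F = (-19.900, 0.0000). The tangent condition forces MF to be normal to JF, so M = F + (0, -9.3) = (-19.900, -9.3000). On A1, F sits at bearing 90° from M; a 109° counterclockwise sweep puts D at bearing 199°, so D = M + 9.3·(cos 199°, sin 199°) = (-28.693, -12.328). Then |JD| = |D − J| = 31.229.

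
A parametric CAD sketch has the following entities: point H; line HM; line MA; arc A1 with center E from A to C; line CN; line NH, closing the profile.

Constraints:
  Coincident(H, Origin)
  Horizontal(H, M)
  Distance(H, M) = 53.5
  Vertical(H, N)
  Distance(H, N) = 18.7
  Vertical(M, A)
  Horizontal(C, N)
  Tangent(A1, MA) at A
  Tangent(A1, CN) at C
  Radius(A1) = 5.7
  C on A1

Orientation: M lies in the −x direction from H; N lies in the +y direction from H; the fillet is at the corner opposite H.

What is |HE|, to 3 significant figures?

49.5

H and N share the same x with |HN| = 18.7 and N on the +y side, so N = (0.00, 18.7). The virtual corner opposite H is at (-53.5, 18.7). Since A1 is tangent to MA there, EA ⟂ MA and since A1 is tangent to CN there, EC ⟂ CN, with radius 5.7, so the center E sits 5.7 in from both sides at E = (-47.8, 13.0). Then |HE| = |E − H| = 49.5.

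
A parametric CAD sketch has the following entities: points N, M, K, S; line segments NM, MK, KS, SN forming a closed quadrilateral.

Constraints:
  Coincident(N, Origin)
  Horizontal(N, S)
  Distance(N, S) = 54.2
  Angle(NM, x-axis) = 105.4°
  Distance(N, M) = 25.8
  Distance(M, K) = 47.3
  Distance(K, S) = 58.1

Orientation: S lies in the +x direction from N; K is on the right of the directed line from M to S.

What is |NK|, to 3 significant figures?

21.9

Checks: |MK| = 47.30 ✓; |KS| = 58.10 ✓.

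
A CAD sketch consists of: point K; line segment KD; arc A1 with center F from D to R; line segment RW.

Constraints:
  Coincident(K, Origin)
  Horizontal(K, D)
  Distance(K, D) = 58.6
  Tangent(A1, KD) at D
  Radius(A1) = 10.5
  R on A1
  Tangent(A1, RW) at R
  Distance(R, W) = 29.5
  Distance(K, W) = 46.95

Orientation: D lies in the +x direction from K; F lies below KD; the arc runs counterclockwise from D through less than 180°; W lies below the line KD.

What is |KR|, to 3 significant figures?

49.7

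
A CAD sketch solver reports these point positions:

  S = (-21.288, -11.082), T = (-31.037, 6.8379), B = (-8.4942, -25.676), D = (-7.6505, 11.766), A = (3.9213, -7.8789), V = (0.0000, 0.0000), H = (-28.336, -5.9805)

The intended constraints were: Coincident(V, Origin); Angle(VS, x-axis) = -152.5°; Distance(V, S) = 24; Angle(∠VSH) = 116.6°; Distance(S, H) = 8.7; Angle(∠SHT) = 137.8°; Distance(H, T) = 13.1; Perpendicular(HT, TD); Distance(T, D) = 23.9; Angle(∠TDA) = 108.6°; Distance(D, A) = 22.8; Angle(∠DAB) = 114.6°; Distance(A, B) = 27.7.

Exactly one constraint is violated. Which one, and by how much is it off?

Distance(A, B) = 27.7 — off by 6.00.

V = (0.00, 0.00) ✓; VS at -152.5° ✓; |VS| = 24.00 ✓; ∠VSH = 116.6° ✓; |SH| = 8.701 ✓; ∠SHT = 137.8° ✓; |HT| = 13.10 ✓; ∠(HT, TD) = 90.00° ✓; |TD| = 23.90 ✓; ∠TDA = 108.6° ✓; |DA| = 22.80 ✓; ∠DAB = 114.6° ✓; |AB| = 21.70 ✗.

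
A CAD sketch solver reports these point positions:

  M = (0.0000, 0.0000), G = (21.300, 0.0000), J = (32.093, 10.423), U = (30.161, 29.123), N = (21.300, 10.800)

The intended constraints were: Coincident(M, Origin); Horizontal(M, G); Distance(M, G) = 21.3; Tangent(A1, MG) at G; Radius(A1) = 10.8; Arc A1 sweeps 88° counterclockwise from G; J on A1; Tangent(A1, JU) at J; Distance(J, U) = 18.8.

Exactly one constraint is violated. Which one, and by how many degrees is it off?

Tangent(A1, JU) at J — off by 7.90°.

M = (0.00, 0.00) ✓; M.y = 0.00, G.y = 0.00 ✓; |MG| = 21.30 ✓; ∠(NG, GM) = 90.00° ✓; |NG| = 10.80 ✓; bearing(N→J) − bearing(N→G) = 88.00° ✓; |NJ| = 10.80 ✓; ∠(NJ, JU) = 82.10° ✗; |JU| = 18.80 ✓.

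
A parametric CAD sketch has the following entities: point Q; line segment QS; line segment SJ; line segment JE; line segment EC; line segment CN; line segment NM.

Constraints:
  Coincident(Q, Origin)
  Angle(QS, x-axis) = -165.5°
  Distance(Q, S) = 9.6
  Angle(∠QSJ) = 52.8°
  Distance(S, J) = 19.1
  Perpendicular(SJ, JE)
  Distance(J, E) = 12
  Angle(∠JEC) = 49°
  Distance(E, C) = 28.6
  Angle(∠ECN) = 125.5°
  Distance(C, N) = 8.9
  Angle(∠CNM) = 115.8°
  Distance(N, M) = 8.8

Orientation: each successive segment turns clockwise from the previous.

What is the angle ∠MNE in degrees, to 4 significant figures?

73.41°

Q is at the origin; QS runs at -165.5° with length 9.6, so S = (-9.294, -2.404). ∠QSJ = 52.8° gives SJ at 67.30° from the x-axis; with |SJ| = 19.1, J = (-1.923, 15.22). SJ ⟂ JE, so JE runs at -22.70°; with |JE| = 12.0, E = (9.147, 10.59). ∠JEC = 49.0° gives EC at -153.7° from the x-axis; with |EC| = 28.6, C = (-16.49, -2.086). ∠ECN = 125.5° gives CN at 151.8° from the x-axis; with |CN| = 8.9, N = (-24.34, 2.120). ∠CNM = 115.8° gives NM at 87.60° from the x-axis; with |NM| = 8.8, M = (-23.97, 10.91). Then cos ∠MNE = NM·NE / (|NM||NE|), giving 73.41°.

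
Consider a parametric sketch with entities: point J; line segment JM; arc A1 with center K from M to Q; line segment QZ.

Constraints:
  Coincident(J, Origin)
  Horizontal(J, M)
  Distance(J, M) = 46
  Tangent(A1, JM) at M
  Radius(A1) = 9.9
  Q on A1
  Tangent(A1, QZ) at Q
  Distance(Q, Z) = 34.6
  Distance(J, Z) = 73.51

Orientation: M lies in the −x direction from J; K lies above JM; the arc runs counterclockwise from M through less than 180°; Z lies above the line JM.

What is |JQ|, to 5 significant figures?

41.388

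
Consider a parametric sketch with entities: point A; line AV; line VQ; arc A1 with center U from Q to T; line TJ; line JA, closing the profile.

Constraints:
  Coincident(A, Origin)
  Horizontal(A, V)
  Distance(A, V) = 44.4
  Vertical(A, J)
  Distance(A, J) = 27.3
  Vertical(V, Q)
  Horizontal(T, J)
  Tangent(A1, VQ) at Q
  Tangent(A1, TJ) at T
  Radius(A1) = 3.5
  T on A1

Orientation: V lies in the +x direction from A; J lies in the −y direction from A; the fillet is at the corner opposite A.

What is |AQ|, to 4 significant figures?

50.38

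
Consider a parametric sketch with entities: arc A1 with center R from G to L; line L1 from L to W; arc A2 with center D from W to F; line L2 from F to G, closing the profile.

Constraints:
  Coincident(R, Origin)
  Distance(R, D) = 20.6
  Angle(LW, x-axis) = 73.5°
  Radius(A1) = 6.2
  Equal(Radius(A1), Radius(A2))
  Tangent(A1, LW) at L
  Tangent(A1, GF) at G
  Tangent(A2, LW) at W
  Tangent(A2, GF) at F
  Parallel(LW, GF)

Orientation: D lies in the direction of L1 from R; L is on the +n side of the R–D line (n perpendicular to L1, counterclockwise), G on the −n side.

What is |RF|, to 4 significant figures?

21.51

The slot axis is L1's direction at 73.5°, so u = (cos 73.5°, sin 73.5°) = (0.2840, 0.9588) and n = (−sin 73.5°, cos 73.5°) = (-0.9588, 0.2840). R is at the origin and D lies 20.6 along u from R, so D = 20.6·u = (5.851, 19.75). Tangency of A1 to both parallel lines with radius 6.2 puts L and G at R ± 6.2·n: L = (-5.945, 1.761), G = (5.945, -1.761). Equal radii place W and F the same way about D: W = D + 6.2·n = (-0.09397, 21.51), F = D − 6.2·n = (11.80, 17.99). Then |RF| = |F − R| = 21.51.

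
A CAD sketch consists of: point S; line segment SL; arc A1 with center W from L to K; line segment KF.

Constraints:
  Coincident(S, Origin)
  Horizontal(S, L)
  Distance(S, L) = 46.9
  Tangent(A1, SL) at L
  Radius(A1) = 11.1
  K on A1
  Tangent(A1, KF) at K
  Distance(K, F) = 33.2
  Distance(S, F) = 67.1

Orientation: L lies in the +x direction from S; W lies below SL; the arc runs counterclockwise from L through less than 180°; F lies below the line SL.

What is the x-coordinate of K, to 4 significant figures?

36.58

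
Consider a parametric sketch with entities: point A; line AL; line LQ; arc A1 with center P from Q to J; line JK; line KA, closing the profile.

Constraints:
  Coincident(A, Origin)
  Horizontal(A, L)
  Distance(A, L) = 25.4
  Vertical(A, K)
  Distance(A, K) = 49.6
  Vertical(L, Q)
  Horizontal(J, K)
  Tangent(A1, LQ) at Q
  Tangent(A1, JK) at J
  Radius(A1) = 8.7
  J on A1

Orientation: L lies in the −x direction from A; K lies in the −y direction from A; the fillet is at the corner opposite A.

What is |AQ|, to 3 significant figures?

48.1

A is at the origin; A and L share the same y with |AL| = 25.4 and L on the −x side, so L = (-25.4, 0.00). AK is vertical with |AK| = 49.6 and K on the −y side, so K = (0.00, -49.6). The virtual corner opposite A is at (-25.4, -49.6). Tangency of A1 to LQ means the radius PQ is perpendicular to LQ and tangency of A1 to JK means the radius PJ is perpendicular to JK, with radius 8.7, so the center P sits 8.7 in from both sides at P = (-16.7, -40.9). That places the tangent points at Q = (-25.4, -40.9) on LQ and J = (-16.7, -49.6) on JK. Then |AQ| = |Q − A| = 48.1.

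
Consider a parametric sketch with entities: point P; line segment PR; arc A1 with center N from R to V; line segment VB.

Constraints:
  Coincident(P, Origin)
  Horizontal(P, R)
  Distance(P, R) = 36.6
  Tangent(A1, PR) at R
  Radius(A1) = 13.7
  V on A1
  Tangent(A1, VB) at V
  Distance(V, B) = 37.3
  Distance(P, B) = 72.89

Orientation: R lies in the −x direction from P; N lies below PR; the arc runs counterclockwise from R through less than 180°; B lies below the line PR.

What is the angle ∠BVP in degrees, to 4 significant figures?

108.7°

Checks: |NV| = 13.70 ✓; ∠(NV, VB) = 90.00° ✓; |VB| = 37.30 ✓; |PB| = 72.89 ✓.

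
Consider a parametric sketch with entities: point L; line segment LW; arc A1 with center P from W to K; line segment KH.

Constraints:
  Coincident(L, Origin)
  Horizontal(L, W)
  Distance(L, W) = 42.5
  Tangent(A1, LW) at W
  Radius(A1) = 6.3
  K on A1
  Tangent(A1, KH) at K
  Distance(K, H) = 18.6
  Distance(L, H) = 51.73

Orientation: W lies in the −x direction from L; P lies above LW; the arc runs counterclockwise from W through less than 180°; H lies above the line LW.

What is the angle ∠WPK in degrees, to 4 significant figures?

115.5°

Checks: L.y = 0.00, W.y = 0.00 ✓; |PK| = 6.300 ✓; ∠(PK, KH) = 90.00° ✓; |KH| = 18.60 ✓; |LH| = 51.73 ✓.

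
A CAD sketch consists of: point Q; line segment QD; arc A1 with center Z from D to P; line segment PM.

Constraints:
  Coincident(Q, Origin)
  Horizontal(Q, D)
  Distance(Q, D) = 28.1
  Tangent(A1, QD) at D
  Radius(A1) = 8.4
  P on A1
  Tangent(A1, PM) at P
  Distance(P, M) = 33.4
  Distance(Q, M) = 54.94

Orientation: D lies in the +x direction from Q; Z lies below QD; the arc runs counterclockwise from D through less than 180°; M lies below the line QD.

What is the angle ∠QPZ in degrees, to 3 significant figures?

123°

Q is at the origin; QD is horizontal with |QD| = 28.1 and D on the +x side, so D = (28.1, 0.00). The tangent condition forces ZD to be normal to QD, so Z = D + (0, -8.4) = (28.1, -8.40). Since ZP ⟂ PM (tangency), |ZM| = √(8.4² + 33.4²) = 34.4 regardless of where P sits on A1. So M lies on both circle(Q, 54.94) and circle(Z, 34.4); the below-QD intersection is M = (35.3, -42.1). P is the foot of the tangent from M: P = (20.6, -12.1).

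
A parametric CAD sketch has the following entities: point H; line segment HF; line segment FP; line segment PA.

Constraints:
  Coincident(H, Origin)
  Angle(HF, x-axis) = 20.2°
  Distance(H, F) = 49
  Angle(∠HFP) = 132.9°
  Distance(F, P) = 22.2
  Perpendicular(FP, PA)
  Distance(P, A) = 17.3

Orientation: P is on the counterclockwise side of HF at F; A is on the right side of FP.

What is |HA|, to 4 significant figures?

76.92

H is at the origin; HF runs at 20.2° with length 49.0, so F = 49.0·(cos 20.2°, sin 20.2°) = (45.99, 16.92). ∠HFP = 132.9°, so FP runs at 20.2° + (180° − 132.9°) = 67.30° from the x-axis; with |FP| = 22.2, P = F + 22.2·(cos 67.30°, sin 67.30°) = (54.55, 37.40). FP is perpendicular to PA; with |PA| = 17.3 on the right of FP, A = P + 17.3·(0.9225, -0.3859) = (70.51, 30.72). Then |HA| = |A − H| = 76.92.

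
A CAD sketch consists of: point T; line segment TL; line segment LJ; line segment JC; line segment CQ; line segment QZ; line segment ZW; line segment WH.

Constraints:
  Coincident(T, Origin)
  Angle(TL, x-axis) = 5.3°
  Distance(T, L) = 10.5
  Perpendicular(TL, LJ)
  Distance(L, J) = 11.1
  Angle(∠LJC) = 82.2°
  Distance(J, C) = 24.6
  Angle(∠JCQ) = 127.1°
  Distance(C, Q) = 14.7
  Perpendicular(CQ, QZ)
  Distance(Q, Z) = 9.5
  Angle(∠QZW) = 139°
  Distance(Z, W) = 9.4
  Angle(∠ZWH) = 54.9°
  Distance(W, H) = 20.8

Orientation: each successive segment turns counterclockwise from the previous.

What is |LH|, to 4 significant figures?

29.94

T is at the origin; TL runs at 5.3° with length 10.5, so L = (10.46, 0.9699). TL is perpendicular to LJ, so LJ runs at 95.30°; with |LJ| = 11.1, J = (9.430, 12.02). ∠LJC = 82.2° gives JC at -166.9° from the x-axis; with |JC| = 24.6, C = (-14.53, 6.447). ∠JCQ = 127.1° gives CQ at -114.0° from the x-axis; with |CQ| = 14.7, Q = (-20.51, -6.982). The perpendicularity gives QZ at right angles to CQ, so QZ runs at -24.00°; with |QZ| = 9.5, Z = (-11.83, -10.85). ∠QZW = 139.0° gives ZW at 17.00° from the x-axis; with |ZW| = 9.4, W = (-2.841, -8.098). ∠ZWH = 54.9° gives WH at 142.1° from the x-axis; with |WH| = 20.8, H = (-19.25, 4.679). Then |LH| = |H − L| = 29.94.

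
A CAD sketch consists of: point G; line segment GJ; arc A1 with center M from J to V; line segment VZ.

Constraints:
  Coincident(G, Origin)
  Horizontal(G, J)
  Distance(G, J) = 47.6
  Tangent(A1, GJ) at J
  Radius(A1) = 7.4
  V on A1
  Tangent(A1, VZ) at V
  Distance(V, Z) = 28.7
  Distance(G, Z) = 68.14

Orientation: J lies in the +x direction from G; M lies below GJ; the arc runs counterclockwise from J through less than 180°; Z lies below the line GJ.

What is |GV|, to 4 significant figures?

43.24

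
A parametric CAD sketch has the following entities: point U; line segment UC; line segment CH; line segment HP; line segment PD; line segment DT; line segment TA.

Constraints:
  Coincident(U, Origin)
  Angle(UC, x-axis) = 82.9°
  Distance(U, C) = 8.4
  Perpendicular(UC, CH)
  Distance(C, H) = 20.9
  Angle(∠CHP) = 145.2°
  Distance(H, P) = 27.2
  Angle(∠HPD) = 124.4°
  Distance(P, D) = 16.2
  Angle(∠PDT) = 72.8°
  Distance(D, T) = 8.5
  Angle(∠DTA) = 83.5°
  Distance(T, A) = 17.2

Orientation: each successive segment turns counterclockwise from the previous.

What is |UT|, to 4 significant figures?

40.71

U is at the origin; UC runs at 82.9° with length 8.4, so C = (1.038, 8.336). UC ⟂ CH, so CH runs at 172.9°; with |CH| = 20.9, H = (-19.70, 10.92). ∠CHP = 145.2° gives HP at -152.3° from the x-axis; with |HP| = 27.2, P = (-43.78, -1.725). ∠HPD = 124.4° gives PD at -96.70° from the x-axis; with |PD| = 16.2, D = (-45.67, -17.81). ∠PDT = 72.8° gives DT at 10.50° from the x-axis; with |DT| = 8.5, T = (-37.32, -16.27). Then |UT| = |T − U| = 40.71.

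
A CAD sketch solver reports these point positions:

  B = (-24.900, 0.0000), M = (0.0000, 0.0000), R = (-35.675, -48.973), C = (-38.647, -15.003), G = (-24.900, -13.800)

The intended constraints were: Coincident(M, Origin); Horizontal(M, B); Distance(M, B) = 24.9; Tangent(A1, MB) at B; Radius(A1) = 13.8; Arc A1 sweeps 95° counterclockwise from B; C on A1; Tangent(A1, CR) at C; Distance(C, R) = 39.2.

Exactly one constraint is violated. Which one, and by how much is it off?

Distance(C, R) = 39.2 — off by 5.10.

M = (0.00, 0.00) ✓; M.y = 0.00, B.y = 0.00 ✓; |MB| = 24.90 ✓; ∠(GB, BM) = 90.00° ✓; |GB| = 13.80 ✓; bearing(G→C) − bearing(G→B) = 95.00° ✓; |GC| = 13.80 ✓; ∠(GC, CR) = 90.00° ✓; |CR| = 34.10 ✗.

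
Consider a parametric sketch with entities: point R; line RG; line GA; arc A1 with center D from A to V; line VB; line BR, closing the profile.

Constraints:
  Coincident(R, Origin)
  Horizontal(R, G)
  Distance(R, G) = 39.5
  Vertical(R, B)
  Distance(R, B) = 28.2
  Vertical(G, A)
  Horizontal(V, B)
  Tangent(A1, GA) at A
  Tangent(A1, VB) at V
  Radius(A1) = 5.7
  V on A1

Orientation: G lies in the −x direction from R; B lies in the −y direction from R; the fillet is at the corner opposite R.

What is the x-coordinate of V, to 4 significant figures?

-33.80

R is at the origin; RG is horizontal with |RG| = 39.5 and G on the −x side, so G = (-39.50, 0.000). RB is vertical with |RB| = 28.2 and B on the −y side, so B = (0.000, -28.20). The virtual corner opposite R is at (-39.50, -28.20). Since A1 is tangent to GA there, DA ⟂ GA and the tangent condition forces DV to be normal to VB, with radius 5.7, so the center D sits 5.7 in from both sides at D = (-33.80, -22.50). That places the tangent points at A = (-39.50, -22.50) on GA and V = (-33.80, -28.20) on VB. So V.x = -33.80.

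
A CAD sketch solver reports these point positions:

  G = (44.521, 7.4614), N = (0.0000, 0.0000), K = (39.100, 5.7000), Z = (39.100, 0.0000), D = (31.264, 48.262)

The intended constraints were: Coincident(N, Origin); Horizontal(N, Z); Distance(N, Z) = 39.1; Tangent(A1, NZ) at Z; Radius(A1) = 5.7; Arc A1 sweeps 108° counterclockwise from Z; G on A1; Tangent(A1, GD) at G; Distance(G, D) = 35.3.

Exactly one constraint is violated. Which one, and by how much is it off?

Distance(G, D) = 35.3 — off by 7.60.

N = (0.00, 0.00) ✓; N.y = 0.00, Z.y = 0.00 ✓; |NZ| = 39.10 ✓; ∠(KZ, ZN) = 90.00° ✓; |KZ| = 5.700 ✓; bearing(K→G) − bearing(K→Z) = 108.0° ✓; |KG| = 5.700 ✓; ∠(KG, GD) = 90.00° ✓; |GD| = 42.90 ✗.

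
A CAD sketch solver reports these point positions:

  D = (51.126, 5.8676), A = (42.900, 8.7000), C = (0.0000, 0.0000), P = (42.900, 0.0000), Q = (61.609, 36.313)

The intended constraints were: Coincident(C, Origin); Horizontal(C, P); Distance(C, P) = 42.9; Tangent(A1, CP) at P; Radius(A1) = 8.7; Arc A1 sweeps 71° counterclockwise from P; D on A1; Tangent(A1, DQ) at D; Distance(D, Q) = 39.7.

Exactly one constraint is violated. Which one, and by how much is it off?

Distance(D, Q) = 39.7 — off by 7.50.

C = (0.00, 0.00) ✓; C.y = 0.00, P.y = 0.00 ✓; |CP| = 42.90 ✓; ∠(AP, PC) = 90.00° ✓; |AP| = 8.700 ✓; bearing(A→D) − bearing(A→P) = 71.00° ✓; |AD| = 8.700 ✓; ∠(AD, DQ) = 90.00° ✓; |DQ| = 32.20 ✗.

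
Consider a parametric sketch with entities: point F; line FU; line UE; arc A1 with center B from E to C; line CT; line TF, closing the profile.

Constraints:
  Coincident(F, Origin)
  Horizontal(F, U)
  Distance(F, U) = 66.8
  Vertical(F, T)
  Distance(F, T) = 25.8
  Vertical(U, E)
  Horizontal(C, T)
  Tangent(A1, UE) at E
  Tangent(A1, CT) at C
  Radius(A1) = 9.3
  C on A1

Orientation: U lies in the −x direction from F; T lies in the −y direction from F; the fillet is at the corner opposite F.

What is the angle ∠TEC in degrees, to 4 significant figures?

37.07°

F is at the origin; F and U share the same y with |FU| = 66.8 and U on the −x side, so U = (-66.80, 0.000). FT is vertical with |FT| = 25.8 and T on the −y side, so T = (0.000, -25.80). The virtual corner opposite F is at (-66.80, -25.80). The tangent condition forces BE to be normal to UE and tangency of A1 to CT means the radius BC is perpendicular to CT, with radius 9.3, so the center B sits 9.3 in from both sides at B = (-57.50, -16.50). That places the tangent points at E = (-66.80, -16.50) on UE and C = (-57.50, -25.80) on CT. Then cos ∠TEC = ET·EC / (|ET||EC|), giving 37.07°.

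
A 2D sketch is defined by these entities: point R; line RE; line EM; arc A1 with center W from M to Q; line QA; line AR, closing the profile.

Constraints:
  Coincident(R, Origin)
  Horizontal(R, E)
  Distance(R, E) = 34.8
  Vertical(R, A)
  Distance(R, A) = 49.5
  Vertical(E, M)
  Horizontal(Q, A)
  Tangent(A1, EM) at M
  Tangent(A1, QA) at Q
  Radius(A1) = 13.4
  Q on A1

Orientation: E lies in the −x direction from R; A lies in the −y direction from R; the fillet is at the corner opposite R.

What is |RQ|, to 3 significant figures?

53.9

R is at the origin; RE is horizontal with |RE| = 34.8 and E on the −x side, so E = (-34.8, 0.00). RA is vertical with |RA| = 49.5 and A on the −y side, so A = (0.00, -49.5). The virtual corner opposite R is at (-34.8, -49.5). Tangency of A1 to EM means the radius WM is perpendicular to EM and tangency of A1 to QA means the radius WQ is perpendicular to QA, with radius 13.4, so the center W sits 13.4 in from both sides at W = (-21.4, -36.1). That places the tangent points at M = (-34.8, -36.1) on EM and Q = (-21.4, -49.5) on QA. Then |RQ| = |Q − R| = 53.9.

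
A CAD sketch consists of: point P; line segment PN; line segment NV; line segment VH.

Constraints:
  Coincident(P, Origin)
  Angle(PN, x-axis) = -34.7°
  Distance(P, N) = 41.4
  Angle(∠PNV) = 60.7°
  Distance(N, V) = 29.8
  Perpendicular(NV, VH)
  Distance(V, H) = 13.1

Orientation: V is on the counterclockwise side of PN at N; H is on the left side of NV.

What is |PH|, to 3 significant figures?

24.9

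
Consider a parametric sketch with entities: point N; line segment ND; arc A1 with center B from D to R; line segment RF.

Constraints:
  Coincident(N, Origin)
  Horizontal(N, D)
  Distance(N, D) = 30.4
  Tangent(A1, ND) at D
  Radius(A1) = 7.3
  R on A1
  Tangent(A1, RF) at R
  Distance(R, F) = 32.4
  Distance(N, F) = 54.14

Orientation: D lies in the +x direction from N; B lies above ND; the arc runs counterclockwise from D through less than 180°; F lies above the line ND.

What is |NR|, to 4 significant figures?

38.45

Checks: |BD| = 7.300 ✓; |BR| = 7.300 ✓; ∠(BR, RF) = 90.00° ✓; |RF| = 32.40 ✓; |NF| = 54.14 ✓.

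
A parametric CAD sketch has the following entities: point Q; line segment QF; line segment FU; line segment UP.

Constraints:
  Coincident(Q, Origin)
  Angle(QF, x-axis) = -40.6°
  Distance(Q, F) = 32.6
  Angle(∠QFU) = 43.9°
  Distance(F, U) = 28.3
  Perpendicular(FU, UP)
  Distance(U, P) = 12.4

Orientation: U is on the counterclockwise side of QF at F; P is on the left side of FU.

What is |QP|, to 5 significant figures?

11.282

∠QFU = 43.9°, so FU runs at -40.6° + (180° − 43.9°) = 95.500° from the x-axis; with |FU| = 28.3, U = F + 28.3·(cos 95.500°, sin 95.500°) = (22.040, 6.9545). FU ⟂ UP; with |UP| = 12.4 on the left of FU, P = U + 12.4·(-0.99540, -0.095846) = (9.6969, 5.7660). Then |QP| = |P − Q| = 11.282.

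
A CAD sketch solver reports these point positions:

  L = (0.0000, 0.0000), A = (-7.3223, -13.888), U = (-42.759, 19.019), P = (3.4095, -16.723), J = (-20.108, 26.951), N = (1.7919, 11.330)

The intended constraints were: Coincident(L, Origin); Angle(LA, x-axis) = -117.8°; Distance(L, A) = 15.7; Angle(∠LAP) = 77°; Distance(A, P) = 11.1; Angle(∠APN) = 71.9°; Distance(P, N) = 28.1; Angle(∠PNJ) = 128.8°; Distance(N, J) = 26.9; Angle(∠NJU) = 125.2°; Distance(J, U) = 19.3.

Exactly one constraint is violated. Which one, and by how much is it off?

Distance(J, U) = 19.3 — off by 4.70.

L = (0.00, 0.00) ✓; LA at -117.8° ✓; |LA| = 15.70 ✓; ∠LAP = 77.00° ✓; |AP| = 11.10 ✓; ∠APN = 71.90° ✓; |PN| = 28.10 ✓; ∠PNJ = 128.8° ✓; |NJ| = 26.90 ✓; ∠NJU = 125.2° ✓; |JU| = 24.00 ✗.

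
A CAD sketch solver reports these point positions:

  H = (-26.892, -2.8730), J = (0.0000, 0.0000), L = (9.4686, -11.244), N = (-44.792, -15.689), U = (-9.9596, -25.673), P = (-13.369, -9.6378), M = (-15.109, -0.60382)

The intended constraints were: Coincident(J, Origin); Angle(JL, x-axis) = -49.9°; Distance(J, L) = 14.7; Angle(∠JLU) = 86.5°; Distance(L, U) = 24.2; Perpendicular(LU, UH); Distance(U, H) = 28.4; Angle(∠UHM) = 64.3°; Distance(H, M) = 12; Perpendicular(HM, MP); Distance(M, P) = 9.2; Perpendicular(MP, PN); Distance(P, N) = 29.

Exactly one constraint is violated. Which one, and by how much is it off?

Distance(P, N) = 29 — off by 3.00.

J = (0.00, 0.00) ✓; JL at -49.90° ✓; |JL| = 14.70 ✓; ∠JLU = 86.50° ✓; |LU| = 24.20 ✓; ∠(LU, UH) = 90.00° ✓; |UH| = 28.40 ✓; ∠UHM = 64.30° ✓; |HM| = 12.00 ✓; ∠(HM, MP) = 90.00° ✓; |MP| = 9.200 ✓; ∠(MP, PN) = 90.00° ✓; |PN| = 32.00 ✗.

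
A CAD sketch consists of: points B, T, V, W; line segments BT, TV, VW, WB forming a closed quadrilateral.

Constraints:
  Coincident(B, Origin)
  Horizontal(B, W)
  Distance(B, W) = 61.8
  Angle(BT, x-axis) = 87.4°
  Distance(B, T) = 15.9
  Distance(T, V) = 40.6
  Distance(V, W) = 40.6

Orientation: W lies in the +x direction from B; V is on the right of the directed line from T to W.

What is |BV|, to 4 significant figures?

29.97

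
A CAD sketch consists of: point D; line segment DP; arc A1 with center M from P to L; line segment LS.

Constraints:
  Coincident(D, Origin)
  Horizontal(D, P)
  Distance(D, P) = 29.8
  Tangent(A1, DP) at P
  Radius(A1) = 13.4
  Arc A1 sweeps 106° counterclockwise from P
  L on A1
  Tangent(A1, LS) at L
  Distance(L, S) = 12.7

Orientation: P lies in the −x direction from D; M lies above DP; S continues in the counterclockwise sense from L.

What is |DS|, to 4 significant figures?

35.71

On A1, P sits at bearing -90° from M; a 106° counterclockwise sweep puts L at bearing 16°, so L = M + 13.4·(cos 16°, sin 16°) = (-16.92, 17.09). Tangency of A1 to LS means the radius ML is perpendicular to LS, so LS runs along (−sin 16°, cos 16°); with |LS| = 12.7, S = (-20.42, 29.30). Then |DS| = |S − D| = 35.71.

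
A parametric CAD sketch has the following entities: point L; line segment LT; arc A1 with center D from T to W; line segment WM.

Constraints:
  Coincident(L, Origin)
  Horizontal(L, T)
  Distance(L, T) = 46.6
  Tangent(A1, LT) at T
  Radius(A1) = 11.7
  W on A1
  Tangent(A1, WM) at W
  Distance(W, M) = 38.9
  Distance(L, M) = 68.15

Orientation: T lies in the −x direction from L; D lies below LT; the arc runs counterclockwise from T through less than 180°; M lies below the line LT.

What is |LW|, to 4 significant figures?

59.68

L is at the origin; L and T share the same y with |LT| = 46.6 and T on the −x side, so T = (-46.60, 0.000). The tangent condition forces DT to be normal to LT, so D = T + (0, -11.7) = (-46.60, -11.70). Since DW ⟂ WM (tangency), |DM| = √(11.7² + 38.9²) = 40.62 regardless of where W sits on A1. So M lies on both circle(L, 68.15) and circle(D, 40.62); the below-LT intersection is M = (-43.78, -52.22). W is the foot of the tangent from M: W = (-57.54, -15.84).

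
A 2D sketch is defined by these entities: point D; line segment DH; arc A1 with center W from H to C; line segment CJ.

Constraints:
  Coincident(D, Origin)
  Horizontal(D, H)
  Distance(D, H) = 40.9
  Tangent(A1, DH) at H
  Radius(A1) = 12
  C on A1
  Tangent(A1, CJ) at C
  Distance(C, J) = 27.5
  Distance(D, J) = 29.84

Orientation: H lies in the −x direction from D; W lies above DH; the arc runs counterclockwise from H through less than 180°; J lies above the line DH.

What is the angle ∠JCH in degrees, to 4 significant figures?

154.2°

D is at the origin; DH is horizontal with |DH| = 40.9 and H on the −x side, so H = (-40.90, 0.000). Since A1 is tangent to DH there, WH ⟂ DH, so W = H + (0, 12) = (-40.90, 12.00). Since WC ⟂ CJ (tangency), |WJ| = √(12.0² + 27.5²) = 30.00 regardless of where C sits on A1. So J lies on both circle(D, 29.84) and circle(W, 30.00); the above-DH intersection is J = (-14.43, 26.12). C is the foot of the tangent from J: C = (-31.49, 4.554).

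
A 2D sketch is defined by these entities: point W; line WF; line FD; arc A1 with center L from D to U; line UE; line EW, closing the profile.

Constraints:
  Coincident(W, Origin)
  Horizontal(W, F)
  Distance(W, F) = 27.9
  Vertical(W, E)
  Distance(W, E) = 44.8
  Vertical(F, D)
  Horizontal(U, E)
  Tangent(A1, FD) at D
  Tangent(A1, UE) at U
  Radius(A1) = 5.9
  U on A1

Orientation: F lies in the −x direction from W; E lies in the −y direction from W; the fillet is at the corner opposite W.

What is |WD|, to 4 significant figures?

47.87

W is at the origin; W and F share the same y with |WF| = 27.9 and F on the −x side, so F = (-27.90, 0.000). WE is vertical with |WE| = 44.8 and E on the −y side, so E = (0.000, -44.80). The virtual corner opposite W is at (-27.90, -44.80). A1 meets FD tangentially, so LD is at right angles to FD and since A1 is tangent to UE there, LU ⟂ UE, with radius 5.9, so the center L sits 5.9 in from both sides at L = (-22.00, -38.90). That places the tangent points at D = (-27.90, -38.90) on FD and U = (-22.00, -44.80) on UE. Then |WD| = |D − W| = 47.87.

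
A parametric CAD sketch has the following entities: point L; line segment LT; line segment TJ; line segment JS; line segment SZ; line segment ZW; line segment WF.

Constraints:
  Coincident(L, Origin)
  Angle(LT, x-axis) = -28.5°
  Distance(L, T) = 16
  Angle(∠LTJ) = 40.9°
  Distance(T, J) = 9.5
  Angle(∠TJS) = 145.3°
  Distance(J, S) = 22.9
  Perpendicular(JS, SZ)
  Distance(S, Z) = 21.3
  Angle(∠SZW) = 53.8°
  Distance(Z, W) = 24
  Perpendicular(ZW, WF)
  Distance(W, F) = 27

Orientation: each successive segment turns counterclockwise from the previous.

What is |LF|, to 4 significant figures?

24.59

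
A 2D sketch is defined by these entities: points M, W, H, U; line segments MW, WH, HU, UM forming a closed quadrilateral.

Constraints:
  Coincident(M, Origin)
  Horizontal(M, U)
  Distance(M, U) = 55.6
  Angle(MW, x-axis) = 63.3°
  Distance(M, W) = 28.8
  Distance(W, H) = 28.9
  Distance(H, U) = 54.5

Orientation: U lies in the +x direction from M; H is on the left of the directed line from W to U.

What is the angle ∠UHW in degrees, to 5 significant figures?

65.154°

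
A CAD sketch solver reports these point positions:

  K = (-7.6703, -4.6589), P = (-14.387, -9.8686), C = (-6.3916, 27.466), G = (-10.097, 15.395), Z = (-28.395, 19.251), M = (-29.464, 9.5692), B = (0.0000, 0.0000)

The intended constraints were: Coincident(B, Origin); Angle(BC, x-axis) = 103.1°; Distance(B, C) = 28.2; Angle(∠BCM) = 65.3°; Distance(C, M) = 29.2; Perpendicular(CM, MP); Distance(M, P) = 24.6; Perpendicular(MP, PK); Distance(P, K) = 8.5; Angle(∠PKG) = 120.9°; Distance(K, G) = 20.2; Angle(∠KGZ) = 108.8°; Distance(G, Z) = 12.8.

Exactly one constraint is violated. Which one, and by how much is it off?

Distance(G, Z) = 12.8 — off by 5.90.

B = (0.00, 0.00) ✓; BC at 103.1° ✓; |BC| = 28.20 ✓; ∠BCM = 65.30° ✓; |CM| = 29.20 ✓; ∠(CM, MP) = 90.00° ✓; |MP| = 24.60 ✓; ∠(MP, PK) = 90.00° ✓; |PK| = 8.500 ✓; ∠PKG = 120.9° ✓; |KG| = 20.20 ✓; ∠KGZ = 108.8° ✓; |GZ| = 18.70 ✗.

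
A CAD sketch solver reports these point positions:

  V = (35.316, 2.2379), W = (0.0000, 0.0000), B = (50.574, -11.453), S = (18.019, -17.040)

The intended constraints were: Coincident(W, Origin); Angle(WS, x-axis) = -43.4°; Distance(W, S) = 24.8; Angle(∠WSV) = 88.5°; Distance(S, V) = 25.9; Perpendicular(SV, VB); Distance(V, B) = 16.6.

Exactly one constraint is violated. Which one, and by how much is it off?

Distance(V, B) = 16.6 — off by 3.90.

W = (0.00, 0.00) ✓; WS at -43.40° ✓; |WS| = 24.80 ✓; ∠WSV = 88.50° ✓; |SV| = 25.90 ✓; ∠(SV, VB) = 90.00° ✓; |VB| = 20.50 ✗.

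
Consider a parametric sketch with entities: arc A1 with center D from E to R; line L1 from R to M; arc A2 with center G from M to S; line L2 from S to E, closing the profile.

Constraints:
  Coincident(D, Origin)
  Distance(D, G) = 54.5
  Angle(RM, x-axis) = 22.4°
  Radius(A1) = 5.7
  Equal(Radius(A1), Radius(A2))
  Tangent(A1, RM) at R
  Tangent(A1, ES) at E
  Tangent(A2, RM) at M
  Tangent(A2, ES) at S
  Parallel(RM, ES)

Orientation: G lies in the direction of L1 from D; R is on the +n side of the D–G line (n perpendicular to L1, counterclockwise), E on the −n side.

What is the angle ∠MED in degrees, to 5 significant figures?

78.186°

Tangency of A1 to both parallel lines with radius 5.7 puts R and E at D ± 5.7·n: R = (-2.1721, 5.2699), E = (2.1721, -5.2699). Equal radii place M and S the same way about G: M = G + 5.7·n = (48.216, 26.038), S = G − 5.7·n = (52.560, 15.498). Then cos ∠MED = EM·ED / (|EM||ED|), giving 78.186°.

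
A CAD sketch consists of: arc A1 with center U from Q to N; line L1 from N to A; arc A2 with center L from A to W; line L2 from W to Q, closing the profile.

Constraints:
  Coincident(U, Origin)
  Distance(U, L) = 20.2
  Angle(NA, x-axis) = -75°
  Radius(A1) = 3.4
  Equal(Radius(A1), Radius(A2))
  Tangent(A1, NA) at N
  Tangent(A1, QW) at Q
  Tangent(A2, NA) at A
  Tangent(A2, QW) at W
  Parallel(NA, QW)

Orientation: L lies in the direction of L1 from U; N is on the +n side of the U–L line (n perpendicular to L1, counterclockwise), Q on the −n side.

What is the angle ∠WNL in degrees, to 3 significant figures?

9.05°

The slot axis is L1's direction at -75.0°, so u = (cos -75.0°, sin -75.0°) = (0.259, -0.966) and n = (−sin -75.0°, cos -75.0°) = (0.966, 0.259). U is at the origin and L lies 20.2 along u from U, so L = 20.2·u = (5.23, -19.5). Tangency of A1 to both parallel lines with radius 3.4 puts N and Q at U ± 3.4·n: N = (3.28, 0.880), Q = (-3.28, -0.880). Equal radii place A and W the same way about L: A = L + 3.4·n = (8.51, -18.6), W = L − 3.4·n = (1.94, -20.4). Then cos ∠WNL = NW·NL / (|NW||NL|), giving 9.05°.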